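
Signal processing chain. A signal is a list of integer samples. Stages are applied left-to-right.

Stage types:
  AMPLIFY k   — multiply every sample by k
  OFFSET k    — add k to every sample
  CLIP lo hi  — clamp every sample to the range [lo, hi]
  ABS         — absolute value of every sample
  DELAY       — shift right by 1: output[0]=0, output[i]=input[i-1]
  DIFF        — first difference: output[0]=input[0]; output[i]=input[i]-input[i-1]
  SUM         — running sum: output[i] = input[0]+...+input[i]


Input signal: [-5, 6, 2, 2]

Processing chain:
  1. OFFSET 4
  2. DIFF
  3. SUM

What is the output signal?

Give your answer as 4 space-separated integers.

Input: [-5, 6, 2, 2]
Stage 1 (OFFSET 4): -5+4=-1, 6+4=10, 2+4=6, 2+4=6 -> [-1, 10, 6, 6]
Stage 2 (DIFF): s[0]=-1, 10--1=11, 6-10=-4, 6-6=0 -> [-1, 11, -4, 0]
Stage 3 (SUM): sum[0..0]=-1, sum[0..1]=10, sum[0..2]=6, sum[0..3]=6 -> [-1, 10, 6, 6]

Answer: -1 10 6 6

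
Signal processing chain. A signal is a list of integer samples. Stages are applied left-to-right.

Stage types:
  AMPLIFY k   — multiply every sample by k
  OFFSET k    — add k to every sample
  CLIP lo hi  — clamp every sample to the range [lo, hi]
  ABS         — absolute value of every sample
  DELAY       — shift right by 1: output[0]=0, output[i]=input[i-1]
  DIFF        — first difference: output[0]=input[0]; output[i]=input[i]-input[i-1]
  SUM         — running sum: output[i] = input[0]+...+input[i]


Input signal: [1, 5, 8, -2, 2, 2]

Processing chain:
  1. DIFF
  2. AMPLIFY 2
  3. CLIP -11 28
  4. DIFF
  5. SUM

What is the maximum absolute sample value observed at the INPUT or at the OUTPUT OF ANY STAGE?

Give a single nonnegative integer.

Answer: 20

Derivation:
Input: [1, 5, 8, -2, 2, 2] (max |s|=8)
Stage 1 (DIFF): s[0]=1, 5-1=4, 8-5=3, -2-8=-10, 2--2=4, 2-2=0 -> [1, 4, 3, -10, 4, 0] (max |s|=10)
Stage 2 (AMPLIFY 2): 1*2=2, 4*2=8, 3*2=6, -10*2=-20, 4*2=8, 0*2=0 -> [2, 8, 6, -20, 8, 0] (max |s|=20)
Stage 3 (CLIP -11 28): clip(2,-11,28)=2, clip(8,-11,28)=8, clip(6,-11,28)=6, clip(-20,-11,28)=-11, clip(8,-11,28)=8, clip(0,-11,28)=0 -> [2, 8, 6, -11, 8, 0] (max |s|=11)
Stage 4 (DIFF): s[0]=2, 8-2=6, 6-8=-2, -11-6=-17, 8--11=19, 0-8=-8 -> [2, 6, -2, -17, 19, -8] (max |s|=19)
Stage 5 (SUM): sum[0..0]=2, sum[0..1]=8, sum[0..2]=6, sum[0..3]=-11, sum[0..4]=8, sum[0..5]=0 -> [2, 8, 6, -11, 8, 0] (max |s|=11)
Overall max amplitude: 20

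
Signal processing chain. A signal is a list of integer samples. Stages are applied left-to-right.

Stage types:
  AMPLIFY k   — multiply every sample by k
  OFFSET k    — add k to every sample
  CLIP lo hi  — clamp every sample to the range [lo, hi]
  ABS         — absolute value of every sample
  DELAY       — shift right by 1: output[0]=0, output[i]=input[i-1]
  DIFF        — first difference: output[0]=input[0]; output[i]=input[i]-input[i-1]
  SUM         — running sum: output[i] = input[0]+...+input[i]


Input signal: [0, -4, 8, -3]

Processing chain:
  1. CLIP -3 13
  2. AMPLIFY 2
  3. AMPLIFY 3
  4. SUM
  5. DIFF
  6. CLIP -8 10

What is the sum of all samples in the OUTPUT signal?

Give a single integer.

Input: [0, -4, 8, -3]
Stage 1 (CLIP -3 13): clip(0,-3,13)=0, clip(-4,-3,13)=-3, clip(8,-3,13)=8, clip(-3,-3,13)=-3 -> [0, -3, 8, -3]
Stage 2 (AMPLIFY 2): 0*2=0, -3*2=-6, 8*2=16, -3*2=-6 -> [0, -6, 16, -6]
Stage 3 (AMPLIFY 3): 0*3=0, -6*3=-18, 16*3=48, -6*3=-18 -> [0, -18, 48, -18]
Stage 4 (SUM): sum[0..0]=0, sum[0..1]=-18, sum[0..2]=30, sum[0..3]=12 -> [0, -18, 30, 12]
Stage 5 (DIFF): s[0]=0, -18-0=-18, 30--18=48, 12-30=-18 -> [0, -18, 48, -18]
Stage 6 (CLIP -8 10): clip(0,-8,10)=0, clip(-18,-8,10)=-8, clip(48,-8,10)=10, clip(-18,-8,10)=-8 -> [0, -8, 10, -8]
Output sum: -6

Answer: -6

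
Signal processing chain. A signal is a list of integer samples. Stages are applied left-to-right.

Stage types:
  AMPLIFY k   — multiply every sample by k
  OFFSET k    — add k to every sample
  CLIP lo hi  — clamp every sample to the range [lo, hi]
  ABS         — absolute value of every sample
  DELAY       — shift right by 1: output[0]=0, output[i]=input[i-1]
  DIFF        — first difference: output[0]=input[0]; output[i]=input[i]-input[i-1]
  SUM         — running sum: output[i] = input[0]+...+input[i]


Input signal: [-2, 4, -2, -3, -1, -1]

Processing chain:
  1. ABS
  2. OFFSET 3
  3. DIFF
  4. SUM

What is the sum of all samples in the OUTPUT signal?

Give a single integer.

Input: [-2, 4, -2, -3, -1, -1]
Stage 1 (ABS): |-2|=2, |4|=4, |-2|=2, |-3|=3, |-1|=1, |-1|=1 -> [2, 4, 2, 3, 1, 1]
Stage 2 (OFFSET 3): 2+3=5, 4+3=7, 2+3=5, 3+3=6, 1+3=4, 1+3=4 -> [5, 7, 5, 6, 4, 4]
Stage 3 (DIFF): s[0]=5, 7-5=2, 5-7=-2, 6-5=1, 4-6=-2, 4-4=0 -> [5, 2, -2, 1, -2, 0]
Stage 4 (SUM): sum[0..0]=5, sum[0..1]=7, sum[0..2]=5, sum[0..3]=6, sum[0..4]=4, sum[0..5]=4 -> [5, 7, 5, 6, 4, 4]
Output sum: 31

Answer: 31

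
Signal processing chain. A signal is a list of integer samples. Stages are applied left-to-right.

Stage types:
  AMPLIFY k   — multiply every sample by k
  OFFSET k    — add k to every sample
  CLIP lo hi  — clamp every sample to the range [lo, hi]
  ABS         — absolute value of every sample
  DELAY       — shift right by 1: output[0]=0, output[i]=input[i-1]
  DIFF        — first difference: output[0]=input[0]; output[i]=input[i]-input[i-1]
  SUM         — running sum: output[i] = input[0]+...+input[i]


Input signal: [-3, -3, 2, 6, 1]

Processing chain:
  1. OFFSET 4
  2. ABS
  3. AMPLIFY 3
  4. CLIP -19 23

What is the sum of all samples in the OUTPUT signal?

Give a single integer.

Input: [-3, -3, 2, 6, 1]
Stage 1 (OFFSET 4): -3+4=1, -3+4=1, 2+4=6, 6+4=10, 1+4=5 -> [1, 1, 6, 10, 5]
Stage 2 (ABS): |1|=1, |1|=1, |6|=6, |10|=10, |5|=5 -> [1, 1, 6, 10, 5]
Stage 3 (AMPLIFY 3): 1*3=3, 1*3=3, 6*3=18, 10*3=30, 5*3=15 -> [3, 3, 18, 30, 15]
Stage 4 (CLIP -19 23): clip(3,-19,23)=3, clip(3,-19,23)=3, clip(18,-19,23)=18, clip(30,-19,23)=23, clip(15,-19,23)=15 -> [3, 3, 18, 23, 15]
Output sum: 62

Answer: 62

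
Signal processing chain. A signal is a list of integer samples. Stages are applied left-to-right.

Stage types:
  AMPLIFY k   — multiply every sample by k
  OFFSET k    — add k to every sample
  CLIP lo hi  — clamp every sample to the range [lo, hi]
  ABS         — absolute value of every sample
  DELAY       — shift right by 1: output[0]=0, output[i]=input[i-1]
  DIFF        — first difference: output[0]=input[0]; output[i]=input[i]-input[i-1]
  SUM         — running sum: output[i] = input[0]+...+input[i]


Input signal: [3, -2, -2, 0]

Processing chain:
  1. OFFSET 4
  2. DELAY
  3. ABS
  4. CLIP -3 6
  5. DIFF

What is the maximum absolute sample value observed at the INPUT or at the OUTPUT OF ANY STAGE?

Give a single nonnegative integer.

Input: [3, -2, -2, 0] (max |s|=3)
Stage 1 (OFFSET 4): 3+4=7, -2+4=2, -2+4=2, 0+4=4 -> [7, 2, 2, 4] (max |s|=7)
Stage 2 (DELAY): [0, 7, 2, 2] = [0, 7, 2, 2] -> [0, 7, 2, 2] (max |s|=7)
Stage 3 (ABS): |0|=0, |7|=7, |2|=2, |2|=2 -> [0, 7, 2, 2] (max |s|=7)
Stage 4 (CLIP -3 6): clip(0,-3,6)=0, clip(7,-3,6)=6, clip(2,-3,6)=2, clip(2,-3,6)=2 -> [0, 6, 2, 2] (max |s|=6)
Stage 5 (DIFF): s[0]=0, 6-0=6, 2-6=-4, 2-2=0 -> [0, 6, -4, 0] (max |s|=6)
Overall max amplitude: 7

Answer: 7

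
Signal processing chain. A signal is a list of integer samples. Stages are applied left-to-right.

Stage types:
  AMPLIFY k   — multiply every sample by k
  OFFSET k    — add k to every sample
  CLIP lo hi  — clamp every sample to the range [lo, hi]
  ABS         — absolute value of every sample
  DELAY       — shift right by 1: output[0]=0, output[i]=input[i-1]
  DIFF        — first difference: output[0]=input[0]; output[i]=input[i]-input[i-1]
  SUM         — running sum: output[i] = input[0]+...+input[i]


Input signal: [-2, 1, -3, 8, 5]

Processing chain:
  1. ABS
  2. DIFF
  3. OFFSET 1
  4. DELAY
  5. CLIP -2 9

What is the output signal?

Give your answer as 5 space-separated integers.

Input: [-2, 1, -3, 8, 5]
Stage 1 (ABS): |-2|=2, |1|=1, |-3|=3, |8|=8, |5|=5 -> [2, 1, 3, 8, 5]
Stage 2 (DIFF): s[0]=2, 1-2=-1, 3-1=2, 8-3=5, 5-8=-3 -> [2, -1, 2, 5, -3]
Stage 3 (OFFSET 1): 2+1=3, -1+1=0, 2+1=3, 5+1=6, -3+1=-2 -> [3, 0, 3, 6, -2]
Stage 4 (DELAY): [0, 3, 0, 3, 6] = [0, 3, 0, 3, 6] -> [0, 3, 0, 3, 6]
Stage 5 (CLIP -2 9): clip(0,-2,9)=0, clip(3,-2,9)=3, clip(0,-2,9)=0, clip(3,-2,9)=3, clip(6,-2,9)=6 -> [0, 3, 0, 3, 6]

Answer: 0 3 0 3 6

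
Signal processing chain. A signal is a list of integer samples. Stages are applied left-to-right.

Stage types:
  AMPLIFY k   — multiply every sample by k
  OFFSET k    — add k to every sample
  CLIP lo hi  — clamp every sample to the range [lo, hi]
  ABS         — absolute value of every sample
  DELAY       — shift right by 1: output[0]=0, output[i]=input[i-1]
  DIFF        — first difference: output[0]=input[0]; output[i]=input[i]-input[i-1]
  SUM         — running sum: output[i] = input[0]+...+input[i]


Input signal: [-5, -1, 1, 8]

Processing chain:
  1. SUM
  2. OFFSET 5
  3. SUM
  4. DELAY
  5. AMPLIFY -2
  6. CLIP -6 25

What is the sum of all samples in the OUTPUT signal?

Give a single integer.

Answer: 4

Derivation:
Input: [-5, -1, 1, 8]
Stage 1 (SUM): sum[0..0]=-5, sum[0..1]=-6, sum[0..2]=-5, sum[0..3]=3 -> [-5, -6, -5, 3]
Stage 2 (OFFSET 5): -5+5=0, -6+5=-1, -5+5=0, 3+5=8 -> [0, -1, 0, 8]
Stage 3 (SUM): sum[0..0]=0, sum[0..1]=-1, sum[0..2]=-1, sum[0..3]=7 -> [0, -1, -1, 7]
Stage 4 (DELAY): [0, 0, -1, -1] = [0, 0, -1, -1] -> [0, 0, -1, -1]
Stage 5 (AMPLIFY -2): 0*-2=0, 0*-2=0, -1*-2=2, -1*-2=2 -> [0, 0, 2, 2]
Stage 6 (CLIP -6 25): clip(0,-6,25)=0, clip(0,-6,25)=0, clip(2,-6,25)=2, clip(2,-6,25)=2 -> [0, 0, 2, 2]
Output sum: 4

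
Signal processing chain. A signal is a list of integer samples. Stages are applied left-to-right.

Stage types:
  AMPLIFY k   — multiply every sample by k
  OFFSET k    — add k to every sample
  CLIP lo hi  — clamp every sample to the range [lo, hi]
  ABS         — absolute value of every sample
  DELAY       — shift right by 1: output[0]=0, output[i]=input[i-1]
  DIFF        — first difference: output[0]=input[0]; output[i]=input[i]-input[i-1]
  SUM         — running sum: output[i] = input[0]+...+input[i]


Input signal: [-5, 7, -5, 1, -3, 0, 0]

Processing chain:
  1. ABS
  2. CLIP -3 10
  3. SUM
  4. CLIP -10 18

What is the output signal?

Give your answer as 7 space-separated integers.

Answer: 5 12 17 18 18 18 18

Derivation:
Input: [-5, 7, -5, 1, -3, 0, 0]
Stage 1 (ABS): |-5|=5, |7|=7, |-5|=5, |1|=1, |-3|=3, |0|=0, |0|=0 -> [5, 7, 5, 1, 3, 0, 0]
Stage 2 (CLIP -3 10): clip(5,-3,10)=5, clip(7,-3,10)=7, clip(5,-3,10)=5, clip(1,-3,10)=1, clip(3,-3,10)=3, clip(0,-3,10)=0, clip(0,-3,10)=0 -> [5, 7, 5, 1, 3, 0, 0]
Stage 3 (SUM): sum[0..0]=5, sum[0..1]=12, sum[0..2]=17, sum[0..3]=18, sum[0..4]=21, sum[0..5]=21, sum[0..6]=21 -> [5, 12, 17, 18, 21, 21, 21]
Stage 4 (CLIP -10 18): clip(5,-10,18)=5, clip(12,-10,18)=12, clip(17,-10,18)=17, clip(18,-10,18)=18, clip(21,-10,18)=18, clip(21,-10,18)=18, clip(21,-10,18)=18 -> [5, 12, 17, 18, 18, 18, 18]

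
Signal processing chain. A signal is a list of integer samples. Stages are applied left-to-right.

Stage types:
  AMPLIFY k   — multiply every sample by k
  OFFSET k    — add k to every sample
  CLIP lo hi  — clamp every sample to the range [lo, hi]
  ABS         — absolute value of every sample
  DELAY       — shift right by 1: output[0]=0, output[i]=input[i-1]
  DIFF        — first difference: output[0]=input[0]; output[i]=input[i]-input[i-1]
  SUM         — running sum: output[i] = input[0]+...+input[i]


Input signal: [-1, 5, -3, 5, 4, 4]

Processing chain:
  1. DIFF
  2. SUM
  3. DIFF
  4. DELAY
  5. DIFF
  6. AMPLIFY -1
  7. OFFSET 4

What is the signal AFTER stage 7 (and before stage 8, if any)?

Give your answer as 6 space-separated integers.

Input: [-1, 5, -3, 5, 4, 4]
Stage 1 (DIFF): s[0]=-1, 5--1=6, -3-5=-8, 5--3=8, 4-5=-1, 4-4=0 -> [-1, 6, -8, 8, -1, 0]
Stage 2 (SUM): sum[0..0]=-1, sum[0..1]=5, sum[0..2]=-3, sum[0..3]=5, sum[0..4]=4, sum[0..5]=4 -> [-1, 5, -3, 5, 4, 4]
Stage 3 (DIFF): s[0]=-1, 5--1=6, -3-5=-8, 5--3=8, 4-5=-1, 4-4=0 -> [-1, 6, -8, 8, -1, 0]
Stage 4 (DELAY): [0, -1, 6, -8, 8, -1] = [0, -1, 6, -8, 8, -1] -> [0, -1, 6, -8, 8, -1]
Stage 5 (DIFF): s[0]=0, -1-0=-1, 6--1=7, -8-6=-14, 8--8=16, -1-8=-9 -> [0, -1, 7, -14, 16, -9]
Stage 6 (AMPLIFY -1): 0*-1=0, -1*-1=1, 7*-1=-7, -14*-1=14, 16*-1=-16, -9*-1=9 -> [0, 1, -7, 14, -16, 9]
Stage 7 (OFFSET 4): 0+4=4, 1+4=5, -7+4=-3, 14+4=18, -16+4=-12, 9+4=13 -> [4, 5, -3, 18, -12, 13]

Answer: 4 5 -3 18 -12 13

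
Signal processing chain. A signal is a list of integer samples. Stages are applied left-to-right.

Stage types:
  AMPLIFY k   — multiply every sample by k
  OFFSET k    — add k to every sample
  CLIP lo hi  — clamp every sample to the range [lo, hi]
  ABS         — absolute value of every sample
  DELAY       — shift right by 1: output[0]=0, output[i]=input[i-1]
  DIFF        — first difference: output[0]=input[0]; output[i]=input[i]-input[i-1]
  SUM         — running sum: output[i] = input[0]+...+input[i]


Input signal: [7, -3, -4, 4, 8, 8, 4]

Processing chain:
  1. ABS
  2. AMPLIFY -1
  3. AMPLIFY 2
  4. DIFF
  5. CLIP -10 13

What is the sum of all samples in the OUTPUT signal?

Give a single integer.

Input: [7, -3, -4, 4, 8, 8, 4]
Stage 1 (ABS): |7|=7, |-3|=3, |-4|=4, |4|=4, |8|=8, |8|=8, |4|=4 -> [7, 3, 4, 4, 8, 8, 4]
Stage 2 (AMPLIFY -1): 7*-1=-7, 3*-1=-3, 4*-1=-4, 4*-1=-4, 8*-1=-8, 8*-1=-8, 4*-1=-4 -> [-7, -3, -4, -4, -8, -8, -4]
Stage 3 (AMPLIFY 2): -7*2=-14, -3*2=-6, -4*2=-8, -4*2=-8, -8*2=-16, -8*2=-16, -4*2=-8 -> [-14, -6, -8, -8, -16, -16, -8]
Stage 4 (DIFF): s[0]=-14, -6--14=8, -8--6=-2, -8--8=0, -16--8=-8, -16--16=0, -8--16=8 -> [-14, 8, -2, 0, -8, 0, 8]
Stage 5 (CLIP -10 13): clip(-14,-10,13)=-10, clip(8,-10,13)=8, clip(-2,-10,13)=-2, clip(0,-10,13)=0, clip(-8,-10,13)=-8, clip(0,-10,13)=0, clip(8,-10,13)=8 -> [-10, 8, -2, 0, -8, 0, 8]
Output sum: -4

Answer: -4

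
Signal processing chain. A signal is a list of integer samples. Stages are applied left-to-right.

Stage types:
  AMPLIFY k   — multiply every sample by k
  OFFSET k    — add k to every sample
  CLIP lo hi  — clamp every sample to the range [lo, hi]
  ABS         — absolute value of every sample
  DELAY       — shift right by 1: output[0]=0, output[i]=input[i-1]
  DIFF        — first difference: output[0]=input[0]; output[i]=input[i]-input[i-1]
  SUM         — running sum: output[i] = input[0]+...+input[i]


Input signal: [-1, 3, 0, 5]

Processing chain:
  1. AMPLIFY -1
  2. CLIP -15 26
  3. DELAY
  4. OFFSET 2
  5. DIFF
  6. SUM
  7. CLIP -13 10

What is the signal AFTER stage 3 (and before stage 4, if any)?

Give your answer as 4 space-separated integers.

Input: [-1, 3, 0, 5]
Stage 1 (AMPLIFY -1): -1*-1=1, 3*-1=-3, 0*-1=0, 5*-1=-5 -> [1, -3, 0, -5]
Stage 2 (CLIP -15 26): clip(1,-15,26)=1, clip(-3,-15,26)=-3, clip(0,-15,26)=0, clip(-5,-15,26)=-5 -> [1, -3, 0, -5]
Stage 3 (DELAY): [0, 1, -3, 0] = [0, 1, -3, 0] -> [0, 1, -3, 0]

Answer: 0 1 -3 0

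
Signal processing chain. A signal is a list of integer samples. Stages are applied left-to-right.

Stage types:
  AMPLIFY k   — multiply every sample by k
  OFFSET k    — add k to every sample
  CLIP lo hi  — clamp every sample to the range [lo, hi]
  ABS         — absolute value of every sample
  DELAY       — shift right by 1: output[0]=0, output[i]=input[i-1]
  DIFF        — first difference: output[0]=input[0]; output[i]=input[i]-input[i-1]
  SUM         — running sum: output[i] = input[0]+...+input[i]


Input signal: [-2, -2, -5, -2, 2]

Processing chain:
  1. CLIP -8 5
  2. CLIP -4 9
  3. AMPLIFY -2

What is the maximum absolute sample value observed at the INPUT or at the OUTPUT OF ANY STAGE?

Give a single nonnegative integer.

Input: [-2, -2, -5, -2, 2] (max |s|=5)
Stage 1 (CLIP -8 5): clip(-2,-8,5)=-2, clip(-2,-8,5)=-2, clip(-5,-8,5)=-5, clip(-2,-8,5)=-2, clip(2,-8,5)=2 -> [-2, -2, -5, -2, 2] (max |s|=5)
Stage 2 (CLIP -4 9): clip(-2,-4,9)=-2, clip(-2,-4,9)=-2, clip(-5,-4,9)=-4, clip(-2,-4,9)=-2, clip(2,-4,9)=2 -> [-2, -2, -4, -2, 2] (max |s|=4)
Stage 3 (AMPLIFY -2): -2*-2=4, -2*-2=4, -4*-2=8, -2*-2=4, 2*-2=-4 -> [4, 4, 8, 4, -4] (max |s|=8)
Overall max amplitude: 8

Answer: 8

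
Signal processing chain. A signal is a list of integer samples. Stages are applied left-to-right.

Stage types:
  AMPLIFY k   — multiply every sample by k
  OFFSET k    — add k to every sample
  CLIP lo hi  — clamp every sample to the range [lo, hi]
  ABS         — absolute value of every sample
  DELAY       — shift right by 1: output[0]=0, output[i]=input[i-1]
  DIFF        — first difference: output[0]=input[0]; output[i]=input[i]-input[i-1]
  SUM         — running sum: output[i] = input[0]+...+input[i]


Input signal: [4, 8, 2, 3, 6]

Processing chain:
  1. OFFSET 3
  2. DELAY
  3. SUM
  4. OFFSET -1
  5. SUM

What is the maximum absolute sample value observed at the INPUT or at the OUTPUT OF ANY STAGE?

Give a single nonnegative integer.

Answer: 72

Derivation:
Input: [4, 8, 2, 3, 6] (max |s|=8)
Stage 1 (OFFSET 3): 4+3=7, 8+3=11, 2+3=5, 3+3=6, 6+3=9 -> [7, 11, 5, 6, 9] (max |s|=11)
Stage 2 (DELAY): [0, 7, 11, 5, 6] = [0, 7, 11, 5, 6] -> [0, 7, 11, 5, 6] (max |s|=11)
Stage 3 (SUM): sum[0..0]=0, sum[0..1]=7, sum[0..2]=18, sum[0..3]=23, sum[0..4]=29 -> [0, 7, 18, 23, 29] (max |s|=29)
Stage 4 (OFFSET -1): 0+-1=-1, 7+-1=6, 18+-1=17, 23+-1=22, 29+-1=28 -> [-1, 6, 17, 22, 28] (max |s|=28)
Stage 5 (SUM): sum[0..0]=-1, sum[0..1]=5, sum[0..2]=22, sum[0..3]=44, sum[0..4]=72 -> [-1, 5, 22, 44, 72] (max |s|=72)
Overall max amplitude: 72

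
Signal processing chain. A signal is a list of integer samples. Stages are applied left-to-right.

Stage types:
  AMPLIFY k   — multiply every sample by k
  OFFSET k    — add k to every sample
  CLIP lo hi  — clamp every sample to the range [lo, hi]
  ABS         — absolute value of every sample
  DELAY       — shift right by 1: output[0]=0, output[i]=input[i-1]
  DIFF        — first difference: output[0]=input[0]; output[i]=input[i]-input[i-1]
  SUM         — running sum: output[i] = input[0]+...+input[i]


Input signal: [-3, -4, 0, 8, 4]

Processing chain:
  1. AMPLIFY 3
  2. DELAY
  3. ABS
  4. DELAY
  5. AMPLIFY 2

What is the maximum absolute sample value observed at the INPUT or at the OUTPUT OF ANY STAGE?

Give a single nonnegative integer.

Answer: 24

Derivation:
Input: [-3, -4, 0, 8, 4] (max |s|=8)
Stage 1 (AMPLIFY 3): -3*3=-9, -4*3=-12, 0*3=0, 8*3=24, 4*3=12 -> [-9, -12, 0, 24, 12] (max |s|=24)
Stage 2 (DELAY): [0, -9, -12, 0, 24] = [0, -9, -12, 0, 24] -> [0, -9, -12, 0, 24] (max |s|=24)
Stage 3 (ABS): |0|=0, |-9|=9, |-12|=12, |0|=0, |24|=24 -> [0, 9, 12, 0, 24] (max |s|=24)
Stage 4 (DELAY): [0, 0, 9, 12, 0] = [0, 0, 9, 12, 0] -> [0, 0, 9, 12, 0] (max |s|=12)
Stage 5 (AMPLIFY 2): 0*2=0, 0*2=0, 9*2=18, 12*2=24, 0*2=0 -> [0, 0, 18, 24, 0] (max |s|=24)
Overall max amplitude: 24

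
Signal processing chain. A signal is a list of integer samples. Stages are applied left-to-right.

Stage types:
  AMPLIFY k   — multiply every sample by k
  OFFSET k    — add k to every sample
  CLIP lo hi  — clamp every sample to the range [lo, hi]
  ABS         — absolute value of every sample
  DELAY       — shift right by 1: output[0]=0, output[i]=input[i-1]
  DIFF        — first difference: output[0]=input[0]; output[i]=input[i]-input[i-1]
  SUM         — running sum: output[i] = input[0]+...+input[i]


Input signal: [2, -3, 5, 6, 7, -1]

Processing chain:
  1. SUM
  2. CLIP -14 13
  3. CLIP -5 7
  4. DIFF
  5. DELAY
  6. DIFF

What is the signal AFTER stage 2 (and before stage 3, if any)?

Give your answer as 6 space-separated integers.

Input: [2, -3, 5, 6, 7, -1]
Stage 1 (SUM): sum[0..0]=2, sum[0..1]=-1, sum[0..2]=4, sum[0..3]=10, sum[0..4]=17, sum[0..5]=16 -> [2, -1, 4, 10, 17, 16]
Stage 2 (CLIP -14 13): clip(2,-14,13)=2, clip(-1,-14,13)=-1, clip(4,-14,13)=4, clip(10,-14,13)=10, clip(17,-14,13)=13, clip(16,-14,13)=13 -> [2, -1, 4, 10, 13, 13]

Answer: 2 -1 4 10 13 13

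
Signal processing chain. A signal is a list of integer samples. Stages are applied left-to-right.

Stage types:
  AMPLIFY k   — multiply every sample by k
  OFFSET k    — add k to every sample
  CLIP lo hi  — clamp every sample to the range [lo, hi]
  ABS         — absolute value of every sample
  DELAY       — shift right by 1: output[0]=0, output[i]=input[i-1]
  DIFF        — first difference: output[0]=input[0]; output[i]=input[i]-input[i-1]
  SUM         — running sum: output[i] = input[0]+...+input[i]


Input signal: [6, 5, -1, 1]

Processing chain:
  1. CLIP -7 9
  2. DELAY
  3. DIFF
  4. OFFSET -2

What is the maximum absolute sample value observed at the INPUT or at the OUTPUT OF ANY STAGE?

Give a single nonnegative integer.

Answer: 8

Derivation:
Input: [6, 5, -1, 1] (max |s|=6)
Stage 1 (CLIP -7 9): clip(6,-7,9)=6, clip(5,-7,9)=5, clip(-1,-7,9)=-1, clip(1,-7,9)=1 -> [6, 5, -1, 1] (max |s|=6)
Stage 2 (DELAY): [0, 6, 5, -1] = [0, 6, 5, -1] -> [0, 6, 5, -1] (max |s|=6)
Stage 3 (DIFF): s[0]=0, 6-0=6, 5-6=-1, -1-5=-6 -> [0, 6, -1, -6] (max |s|=6)
Stage 4 (OFFSET -2): 0+-2=-2, 6+-2=4, -1+-2=-3, -6+-2=-8 -> [-2, 4, -3, -8] (max |s|=8)
Overall max amplitude: 8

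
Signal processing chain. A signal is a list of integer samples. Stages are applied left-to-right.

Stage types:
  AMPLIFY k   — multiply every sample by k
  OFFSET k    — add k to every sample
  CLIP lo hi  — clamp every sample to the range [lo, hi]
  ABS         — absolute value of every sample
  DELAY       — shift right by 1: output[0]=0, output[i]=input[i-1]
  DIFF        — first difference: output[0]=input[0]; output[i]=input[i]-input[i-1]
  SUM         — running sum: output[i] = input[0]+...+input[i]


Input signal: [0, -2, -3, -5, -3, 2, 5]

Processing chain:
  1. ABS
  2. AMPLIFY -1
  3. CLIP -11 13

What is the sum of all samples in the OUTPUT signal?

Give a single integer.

Answer: -20

Derivation:
Input: [0, -2, -3, -5, -3, 2, 5]
Stage 1 (ABS): |0|=0, |-2|=2, |-3|=3, |-5|=5, |-3|=3, |2|=2, |5|=5 -> [0, 2, 3, 5, 3, 2, 5]
Stage 2 (AMPLIFY -1): 0*-1=0, 2*-1=-2, 3*-1=-3, 5*-1=-5, 3*-1=-3, 2*-1=-2, 5*-1=-5 -> [0, -2, -3, -5, -3, -2, -5]
Stage 3 (CLIP -11 13): clip(0,-11,13)=0, clip(-2,-11,13)=-2, clip(-3,-11,13)=-3, clip(-5,-11,13)=-5, clip(-3,-11,13)=-3, clip(-2,-11,13)=-2, clip(-5,-11,13)=-5 -> [0, -2, -3, -5, -3, -2, -5]
Output sum: -20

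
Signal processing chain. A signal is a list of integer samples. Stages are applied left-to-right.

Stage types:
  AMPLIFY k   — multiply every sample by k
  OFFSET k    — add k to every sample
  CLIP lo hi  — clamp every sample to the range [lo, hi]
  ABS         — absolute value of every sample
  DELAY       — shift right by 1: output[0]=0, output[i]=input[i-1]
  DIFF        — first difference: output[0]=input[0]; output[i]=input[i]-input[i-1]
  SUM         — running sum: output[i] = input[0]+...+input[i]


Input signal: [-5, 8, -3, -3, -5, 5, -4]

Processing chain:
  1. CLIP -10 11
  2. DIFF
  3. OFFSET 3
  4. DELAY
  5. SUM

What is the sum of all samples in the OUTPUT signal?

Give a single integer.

Answer: 60

Derivation:
Input: [-5, 8, -3, -3, -5, 5, -4]
Stage 1 (CLIP -10 11): clip(-5,-10,11)=-5, clip(8,-10,11)=8, clip(-3,-10,11)=-3, clip(-3,-10,11)=-3, clip(-5,-10,11)=-5, clip(5,-10,11)=5, clip(-4,-10,11)=-4 -> [-5, 8, -3, -3, -5, 5, -4]
Stage 2 (DIFF): s[0]=-5, 8--5=13, -3-8=-11, -3--3=0, -5--3=-2, 5--5=10, -4-5=-9 -> [-5, 13, -11, 0, -2, 10, -9]
Stage 3 (OFFSET 3): -5+3=-2, 13+3=16, -11+3=-8, 0+3=3, -2+3=1, 10+3=13, -9+3=-6 -> [-2, 16, -8, 3, 1, 13, -6]
Stage 4 (DELAY): [0, -2, 16, -8, 3, 1, 13] = [0, -2, 16, -8, 3, 1, 13] -> [0, -2, 16, -8, 3, 1, 13]
Stage 5 (SUM): sum[0..0]=0, sum[0..1]=-2, sum[0..2]=14, sum[0..3]=6, sum[0..4]=9, sum[0..5]=10, sum[0..6]=23 -> [0, -2, 14, 6, 9, 10, 23]
Output sum: 60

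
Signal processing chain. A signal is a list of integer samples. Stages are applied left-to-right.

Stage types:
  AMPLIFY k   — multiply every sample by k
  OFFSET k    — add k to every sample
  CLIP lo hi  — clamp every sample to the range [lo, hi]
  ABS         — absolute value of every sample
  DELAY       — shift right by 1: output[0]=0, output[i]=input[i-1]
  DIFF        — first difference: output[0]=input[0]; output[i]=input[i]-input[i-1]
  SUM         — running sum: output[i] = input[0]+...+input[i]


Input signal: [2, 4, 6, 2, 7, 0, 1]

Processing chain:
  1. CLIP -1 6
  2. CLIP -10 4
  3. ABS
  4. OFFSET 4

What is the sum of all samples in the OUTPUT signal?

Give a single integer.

Input: [2, 4, 6, 2, 7, 0, 1]
Stage 1 (CLIP -1 6): clip(2,-1,6)=2, clip(4,-1,6)=4, clip(6,-1,6)=6, clip(2,-1,6)=2, clip(7,-1,6)=6, clip(0,-1,6)=0, clip(1,-1,6)=1 -> [2, 4, 6, 2, 6, 0, 1]
Stage 2 (CLIP -10 4): clip(2,-10,4)=2, clip(4,-10,4)=4, clip(6,-10,4)=4, clip(2,-10,4)=2, clip(6,-10,4)=4, clip(0,-10,4)=0, clip(1,-10,4)=1 -> [2, 4, 4, 2, 4, 0, 1]
Stage 3 (ABS): |2|=2, |4|=4, |4|=4, |2|=2, |4|=4, |0|=0, |1|=1 -> [2, 4, 4, 2, 4, 0, 1]
Stage 4 (OFFSET 4): 2+4=6, 4+4=8, 4+4=8, 2+4=6, 4+4=8, 0+4=4, 1+4=5 -> [6, 8, 8, 6, 8, 4, 5]
Output sum: 45

Answer: 45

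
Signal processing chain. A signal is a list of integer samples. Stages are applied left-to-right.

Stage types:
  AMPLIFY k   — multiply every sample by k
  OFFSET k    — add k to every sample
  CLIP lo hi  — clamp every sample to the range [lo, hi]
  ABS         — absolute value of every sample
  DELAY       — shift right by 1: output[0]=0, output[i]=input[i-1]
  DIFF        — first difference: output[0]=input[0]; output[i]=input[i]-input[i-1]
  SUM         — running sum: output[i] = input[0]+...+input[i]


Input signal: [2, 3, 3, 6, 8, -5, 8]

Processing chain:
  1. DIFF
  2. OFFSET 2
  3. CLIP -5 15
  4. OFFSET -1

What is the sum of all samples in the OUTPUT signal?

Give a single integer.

Answer: 21

Derivation:
Input: [2, 3, 3, 6, 8, -5, 8]
Stage 1 (DIFF): s[0]=2, 3-2=1, 3-3=0, 6-3=3, 8-6=2, -5-8=-13, 8--5=13 -> [2, 1, 0, 3, 2, -13, 13]
Stage 2 (OFFSET 2): 2+2=4, 1+2=3, 0+2=2, 3+2=5, 2+2=4, -13+2=-11, 13+2=15 -> [4, 3, 2, 5, 4, -11, 15]
Stage 3 (CLIP -5 15): clip(4,-5,15)=4, clip(3,-5,15)=3, clip(2,-5,15)=2, clip(5,-5,15)=5, clip(4,-5,15)=4, clip(-11,-5,15)=-5, clip(15,-5,15)=15 -> [4, 3, 2, 5, 4, -5, 15]
Stage 4 (OFFSET -1): 4+-1=3, 3+-1=2, 2+-1=1, 5+-1=4, 4+-1=3, -5+-1=-6, 15+-1=14 -> [3, 2, 1, 4, 3, -6, 14]
Output sum: 21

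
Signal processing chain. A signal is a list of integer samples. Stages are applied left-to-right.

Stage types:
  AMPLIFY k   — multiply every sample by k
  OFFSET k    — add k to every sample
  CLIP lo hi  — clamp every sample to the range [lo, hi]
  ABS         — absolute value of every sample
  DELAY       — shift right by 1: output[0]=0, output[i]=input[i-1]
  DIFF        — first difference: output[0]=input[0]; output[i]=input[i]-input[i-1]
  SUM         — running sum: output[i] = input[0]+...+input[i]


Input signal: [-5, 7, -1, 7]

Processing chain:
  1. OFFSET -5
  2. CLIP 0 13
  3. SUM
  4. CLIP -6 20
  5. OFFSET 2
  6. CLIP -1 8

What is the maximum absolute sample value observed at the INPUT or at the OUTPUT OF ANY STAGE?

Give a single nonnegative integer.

Input: [-5, 7, -1, 7] (max |s|=7)
Stage 1 (OFFSET -5): -5+-5=-10, 7+-5=2, -1+-5=-6, 7+-5=2 -> [-10, 2, -6, 2] (max |s|=10)
Stage 2 (CLIP 0 13): clip(-10,0,13)=0, clip(2,0,13)=2, clip(-6,0,13)=0, clip(2,0,13)=2 -> [0, 2, 0, 2] (max |s|=2)
Stage 3 (SUM): sum[0..0]=0, sum[0..1]=2, sum[0..2]=2, sum[0..3]=4 -> [0, 2, 2, 4] (max |s|=4)
Stage 4 (CLIP -6 20): clip(0,-6,20)=0, clip(2,-6,20)=2, clip(2,-6,20)=2, clip(4,-6,20)=4 -> [0, 2, 2, 4] (max |s|=4)
Stage 5 (OFFSET 2): 0+2=2, 2+2=4, 2+2=4, 4+2=6 -> [2, 4, 4, 6] (max |s|=6)
Stage 6 (CLIP -1 8): clip(2,-1,8)=2, clip(4,-1,8)=4, clip(4,-1,8)=4, clip(6,-1,8)=6 -> [2, 4, 4, 6] (max |s|=6)
Overall max amplitude: 10

Answer: 10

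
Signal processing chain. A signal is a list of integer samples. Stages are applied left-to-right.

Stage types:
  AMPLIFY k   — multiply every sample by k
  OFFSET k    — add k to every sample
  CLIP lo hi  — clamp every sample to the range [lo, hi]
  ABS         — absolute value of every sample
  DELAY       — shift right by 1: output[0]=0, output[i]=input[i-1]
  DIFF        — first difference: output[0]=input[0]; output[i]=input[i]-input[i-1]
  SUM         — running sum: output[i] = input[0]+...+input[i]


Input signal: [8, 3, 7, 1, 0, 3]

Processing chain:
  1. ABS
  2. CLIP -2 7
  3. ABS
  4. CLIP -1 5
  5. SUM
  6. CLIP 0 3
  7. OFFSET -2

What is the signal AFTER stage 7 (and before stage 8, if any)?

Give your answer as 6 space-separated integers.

Input: [8, 3, 7, 1, 0, 3]
Stage 1 (ABS): |8|=8, |3|=3, |7|=7, |1|=1, |0|=0, |3|=3 -> [8, 3, 7, 1, 0, 3]
Stage 2 (CLIP -2 7): clip(8,-2,7)=7, clip(3,-2,7)=3, clip(7,-2,7)=7, clip(1,-2,7)=1, clip(0,-2,7)=0, clip(3,-2,7)=3 -> [7, 3, 7, 1, 0, 3]
Stage 3 (ABS): |7|=7, |3|=3, |7|=7, |1|=1, |0|=0, |3|=3 -> [7, 3, 7, 1, 0, 3]
Stage 4 (CLIP -1 5): clip(7,-1,5)=5, clip(3,-1,5)=3, clip(7,-1,5)=5, clip(1,-1,5)=1, clip(0,-1,5)=0, clip(3,-1,5)=3 -> [5, 3, 5, 1, 0, 3]
Stage 5 (SUM): sum[0..0]=5, sum[0..1]=8, sum[0..2]=13, sum[0..3]=14, sum[0..4]=14, sum[0..5]=17 -> [5, 8, 13, 14, 14, 17]
Stage 6 (CLIP 0 3): clip(5,0,3)=3, clip(8,0,3)=3, clip(13,0,3)=3, clip(14,0,3)=3, clip(14,0,3)=3, clip(17,0,3)=3 -> [3, 3, 3, 3, 3, 3]
Stage 7 (OFFSET -2): 3+-2=1, 3+-2=1, 3+-2=1, 3+-2=1, 3+-2=1, 3+-2=1 -> [1, 1, 1, 1, 1, 1]

Answer: 1 1 1 1 1 1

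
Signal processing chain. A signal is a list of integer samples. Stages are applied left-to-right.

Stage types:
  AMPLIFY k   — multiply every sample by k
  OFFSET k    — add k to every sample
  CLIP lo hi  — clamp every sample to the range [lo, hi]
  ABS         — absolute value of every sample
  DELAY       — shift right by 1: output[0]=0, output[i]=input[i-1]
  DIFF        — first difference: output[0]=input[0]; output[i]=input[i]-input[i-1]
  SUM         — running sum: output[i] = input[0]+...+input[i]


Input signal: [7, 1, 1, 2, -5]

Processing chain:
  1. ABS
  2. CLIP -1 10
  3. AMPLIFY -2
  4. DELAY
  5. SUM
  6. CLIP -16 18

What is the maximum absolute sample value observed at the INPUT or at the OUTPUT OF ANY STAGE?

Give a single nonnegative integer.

Answer: 22

Derivation:
Input: [7, 1, 1, 2, -5] (max |s|=7)
Stage 1 (ABS): |7|=7, |1|=1, |1|=1, |2|=2, |-5|=5 -> [7, 1, 1, 2, 5] (max |s|=7)
Stage 2 (CLIP -1 10): clip(7,-1,10)=7, clip(1,-1,10)=1, clip(1,-1,10)=1, clip(2,-1,10)=2, clip(5,-1,10)=5 -> [7, 1, 1, 2, 5] (max |s|=7)
Stage 3 (AMPLIFY -2): 7*-2=-14, 1*-2=-2, 1*-2=-2, 2*-2=-4, 5*-2=-10 -> [-14, -2, -2, -4, -10] (max |s|=14)
Stage 4 (DELAY): [0, -14, -2, -2, -4] = [0, -14, -2, -2, -4] -> [0, -14, -2, -2, -4] (max |s|=14)
Stage 5 (SUM): sum[0..0]=0, sum[0..1]=-14, sum[0..2]=-16, sum[0..3]=-18, sum[0..4]=-22 -> [0, -14, -16, -18, -22] (max |s|=22)
Stage 6 (CLIP -16 18): clip(0,-16,18)=0, clip(-14,-16,18)=-14, clip(-16,-16,18)=-16, clip(-18,-16,18)=-16, clip(-22,-16,18)=-16 -> [0, -14, -16, -16, -16] (max |s|=16)
Overall max amplitude: 22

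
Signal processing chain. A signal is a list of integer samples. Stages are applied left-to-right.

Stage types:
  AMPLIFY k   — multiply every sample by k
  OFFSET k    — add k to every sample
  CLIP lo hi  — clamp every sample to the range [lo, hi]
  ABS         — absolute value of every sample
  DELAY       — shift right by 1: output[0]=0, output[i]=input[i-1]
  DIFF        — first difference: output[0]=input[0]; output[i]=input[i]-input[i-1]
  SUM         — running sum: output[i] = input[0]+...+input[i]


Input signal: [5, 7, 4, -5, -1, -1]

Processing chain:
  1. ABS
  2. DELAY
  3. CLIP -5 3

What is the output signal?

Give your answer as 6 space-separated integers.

Answer: 0 3 3 3 3 1

Derivation:
Input: [5, 7, 4, -5, -1, -1]
Stage 1 (ABS): |5|=5, |7|=7, |4|=4, |-5|=5, |-1|=1, |-1|=1 -> [5, 7, 4, 5, 1, 1]
Stage 2 (DELAY): [0, 5, 7, 4, 5, 1] = [0, 5, 7, 4, 5, 1] -> [0, 5, 7, 4, 5, 1]
Stage 3 (CLIP -5 3): clip(0,-5,3)=0, clip(5,-5,3)=3, clip(7,-5,3)=3, clip(4,-5,3)=3, clip(5,-5,3)=3, clip(1,-5,3)=1 -> [0, 3, 3, 3, 3, 1]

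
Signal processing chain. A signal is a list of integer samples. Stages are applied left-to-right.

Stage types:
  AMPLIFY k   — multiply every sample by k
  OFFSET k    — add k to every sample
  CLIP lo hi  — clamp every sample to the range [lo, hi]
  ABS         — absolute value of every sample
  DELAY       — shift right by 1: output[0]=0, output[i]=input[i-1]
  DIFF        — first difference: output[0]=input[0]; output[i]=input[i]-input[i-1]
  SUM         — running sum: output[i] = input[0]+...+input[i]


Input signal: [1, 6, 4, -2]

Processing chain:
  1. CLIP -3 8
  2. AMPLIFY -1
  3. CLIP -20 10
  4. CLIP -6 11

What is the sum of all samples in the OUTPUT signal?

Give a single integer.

Input: [1, 6, 4, -2]
Stage 1 (CLIP -3 8): clip(1,-3,8)=1, clip(6,-3,8)=6, clip(4,-3,8)=4, clip(-2,-3,8)=-2 -> [1, 6, 4, -2]
Stage 2 (AMPLIFY -1): 1*-1=-1, 6*-1=-6, 4*-1=-4, -2*-1=2 -> [-1, -6, -4, 2]
Stage 3 (CLIP -20 10): clip(-1,-20,10)=-1, clip(-6,-20,10)=-6, clip(-4,-20,10)=-4, clip(2,-20,10)=2 -> [-1, -6, -4, 2]
Stage 4 (CLIP -6 11): clip(-1,-6,11)=-1, clip(-6,-6,11)=-6, clip(-4,-6,11)=-4, clip(2,-6,11)=2 -> [-1, -6, -4, 2]
Output sum: -9

Answer: -9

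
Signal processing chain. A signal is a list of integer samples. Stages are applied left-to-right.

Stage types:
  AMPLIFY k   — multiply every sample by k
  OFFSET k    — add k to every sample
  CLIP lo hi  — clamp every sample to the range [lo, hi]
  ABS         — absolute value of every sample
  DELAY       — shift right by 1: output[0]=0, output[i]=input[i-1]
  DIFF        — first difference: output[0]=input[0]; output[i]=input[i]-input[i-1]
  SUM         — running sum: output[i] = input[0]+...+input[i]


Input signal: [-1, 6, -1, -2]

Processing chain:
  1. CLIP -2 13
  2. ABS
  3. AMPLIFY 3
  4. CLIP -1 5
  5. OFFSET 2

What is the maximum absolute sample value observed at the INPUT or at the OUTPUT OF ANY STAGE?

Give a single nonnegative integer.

Input: [-1, 6, -1, -2] (max |s|=6)
Stage 1 (CLIP -2 13): clip(-1,-2,13)=-1, clip(6,-2,13)=6, clip(-1,-2,13)=-1, clip(-2,-2,13)=-2 -> [-1, 6, -1, -2] (max |s|=6)
Stage 2 (ABS): |-1|=1, |6|=6, |-1|=1, |-2|=2 -> [1, 6, 1, 2] (max |s|=6)
Stage 3 (AMPLIFY 3): 1*3=3, 6*3=18, 1*3=3, 2*3=6 -> [3, 18, 3, 6] (max |s|=18)
Stage 4 (CLIP -1 5): clip(3,-1,5)=3, clip(18,-1,5)=5, clip(3,-1,5)=3, clip(6,-1,5)=5 -> [3, 5, 3, 5] (max |s|=5)
Stage 5 (OFFSET 2): 3+2=5, 5+2=7, 3+2=5, 5+2=7 -> [5, 7, 5, 7] (max |s|=7)
Overall max amplitude: 18

Answer: 18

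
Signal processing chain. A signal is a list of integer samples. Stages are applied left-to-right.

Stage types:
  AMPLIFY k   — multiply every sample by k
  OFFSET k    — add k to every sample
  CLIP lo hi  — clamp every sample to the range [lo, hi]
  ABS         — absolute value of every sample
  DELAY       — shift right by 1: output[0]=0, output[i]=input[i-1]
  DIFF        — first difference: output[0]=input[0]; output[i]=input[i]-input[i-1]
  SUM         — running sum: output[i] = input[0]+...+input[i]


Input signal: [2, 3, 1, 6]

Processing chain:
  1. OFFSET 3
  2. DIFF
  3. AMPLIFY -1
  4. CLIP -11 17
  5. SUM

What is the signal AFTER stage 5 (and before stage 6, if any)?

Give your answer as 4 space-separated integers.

Answer: -5 -6 -4 -9

Derivation:
Input: [2, 3, 1, 6]
Stage 1 (OFFSET 3): 2+3=5, 3+3=6, 1+3=4, 6+3=9 -> [5, 6, 4, 9]
Stage 2 (DIFF): s[0]=5, 6-5=1, 4-6=-2, 9-4=5 -> [5, 1, -2, 5]
Stage 3 (AMPLIFY -1): 5*-1=-5, 1*-1=-1, -2*-1=2, 5*-1=-5 -> [-5, -1, 2, -5]
Stage 4 (CLIP -11 17): clip(-5,-11,17)=-5, clip(-1,-11,17)=-1, clip(2,-11,17)=2, clip(-5,-11,17)=-5 -> [-5, -1, 2, -5]
Stage 5 (SUM): sum[0..0]=-5, sum[0..1]=-6, sum[0..2]=-4, sum[0..3]=-9 -> [-5, -6, -4, -9]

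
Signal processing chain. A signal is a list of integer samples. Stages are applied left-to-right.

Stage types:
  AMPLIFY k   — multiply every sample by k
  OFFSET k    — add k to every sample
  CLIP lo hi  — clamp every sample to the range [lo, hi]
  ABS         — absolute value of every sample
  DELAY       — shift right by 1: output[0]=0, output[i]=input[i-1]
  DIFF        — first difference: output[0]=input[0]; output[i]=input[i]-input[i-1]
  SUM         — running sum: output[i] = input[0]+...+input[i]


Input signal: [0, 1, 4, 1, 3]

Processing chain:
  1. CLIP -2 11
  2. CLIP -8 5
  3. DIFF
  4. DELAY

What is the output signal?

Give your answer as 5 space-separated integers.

Answer: 0 0 1 3 -3

Derivation:
Input: [0, 1, 4, 1, 3]
Stage 1 (CLIP -2 11): clip(0,-2,11)=0, clip(1,-2,11)=1, clip(4,-2,11)=4, clip(1,-2,11)=1, clip(3,-2,11)=3 -> [0, 1, 4, 1, 3]
Stage 2 (CLIP -8 5): clip(0,-8,5)=0, clip(1,-8,5)=1, clip(4,-8,5)=4, clip(1,-8,5)=1, clip(3,-8,5)=3 -> [0, 1, 4, 1, 3]
Stage 3 (DIFF): s[0]=0, 1-0=1, 4-1=3, 1-4=-3, 3-1=2 -> [0, 1, 3, -3, 2]
Stage 4 (DELAY): [0, 0, 1, 3, -3] = [0, 0, 1, 3, -3] -> [0, 0, 1, 3, -3]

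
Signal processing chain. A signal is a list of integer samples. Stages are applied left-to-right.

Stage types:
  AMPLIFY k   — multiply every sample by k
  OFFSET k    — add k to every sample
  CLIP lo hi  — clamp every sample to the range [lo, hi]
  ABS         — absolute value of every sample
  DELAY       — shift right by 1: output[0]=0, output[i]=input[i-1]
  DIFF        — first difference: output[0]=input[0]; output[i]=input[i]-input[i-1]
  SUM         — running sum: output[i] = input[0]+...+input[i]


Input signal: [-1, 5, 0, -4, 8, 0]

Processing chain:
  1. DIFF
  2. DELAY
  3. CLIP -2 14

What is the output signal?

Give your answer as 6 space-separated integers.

Answer: 0 -1 6 -2 -2 12

Derivation:
Input: [-1, 5, 0, -4, 8, 0]
Stage 1 (DIFF): s[0]=-1, 5--1=6, 0-5=-5, -4-0=-4, 8--4=12, 0-8=-8 -> [-1, 6, -5, -4, 12, -8]
Stage 2 (DELAY): [0, -1, 6, -5, -4, 12] = [0, -1, 6, -5, -4, 12] -> [0, -1, 6, -5, -4, 12]
Stage 3 (CLIP -2 14): clip(0,-2,14)=0, clip(-1,-2,14)=-1, clip(6,-2,14)=6, clip(-5,-2,14)=-2, clip(-4,-2,14)=-2, clip(12,-2,14)=12 -> [0, -1, 6, -2, -2, 12]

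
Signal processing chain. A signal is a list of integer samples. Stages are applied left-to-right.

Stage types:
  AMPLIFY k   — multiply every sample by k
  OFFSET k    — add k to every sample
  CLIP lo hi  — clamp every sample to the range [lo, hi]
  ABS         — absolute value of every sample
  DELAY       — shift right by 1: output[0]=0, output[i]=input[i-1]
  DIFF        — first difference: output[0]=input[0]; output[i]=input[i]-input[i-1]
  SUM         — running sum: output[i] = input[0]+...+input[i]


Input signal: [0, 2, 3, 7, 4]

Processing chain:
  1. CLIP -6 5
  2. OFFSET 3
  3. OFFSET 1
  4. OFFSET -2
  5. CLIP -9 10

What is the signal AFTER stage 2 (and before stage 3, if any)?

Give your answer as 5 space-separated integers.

Input: [0, 2, 3, 7, 4]
Stage 1 (CLIP -6 5): clip(0,-6,5)=0, clip(2,-6,5)=2, clip(3,-6,5)=3, clip(7,-6,5)=5, clip(4,-6,5)=4 -> [0, 2, 3, 5, 4]
Stage 2 (OFFSET 3): 0+3=3, 2+3=5, 3+3=6, 5+3=8, 4+3=7 -> [3, 5, 6, 8, 7]

Answer: 3 5 6 8 7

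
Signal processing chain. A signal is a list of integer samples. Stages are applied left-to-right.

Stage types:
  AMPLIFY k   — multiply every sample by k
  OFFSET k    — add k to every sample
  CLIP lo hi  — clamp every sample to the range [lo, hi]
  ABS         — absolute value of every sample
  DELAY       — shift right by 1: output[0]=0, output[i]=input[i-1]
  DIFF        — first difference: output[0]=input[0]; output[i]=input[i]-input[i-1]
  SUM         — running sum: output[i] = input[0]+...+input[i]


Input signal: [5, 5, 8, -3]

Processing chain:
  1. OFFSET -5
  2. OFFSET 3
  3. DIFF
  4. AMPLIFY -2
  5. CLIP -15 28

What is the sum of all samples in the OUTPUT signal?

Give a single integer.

Answer: 10

Derivation:
Input: [5, 5, 8, -3]
Stage 1 (OFFSET -5): 5+-5=0, 5+-5=0, 8+-5=3, -3+-5=-8 -> [0, 0, 3, -8]
Stage 2 (OFFSET 3): 0+3=3, 0+3=3, 3+3=6, -8+3=-5 -> [3, 3, 6, -5]
Stage 3 (DIFF): s[0]=3, 3-3=0, 6-3=3, -5-6=-11 -> [3, 0, 3, -11]
Stage 4 (AMPLIFY -2): 3*-2=-6, 0*-2=0, 3*-2=-6, -11*-2=22 -> [-6, 0, -6, 22]
Stage 5 (CLIP -15 28): clip(-6,-15,28)=-6, clip(0,-15,28)=0, clip(-6,-15,28)=-6, clip(22,-15,28)=22 -> [-6, 0, -6, 22]
Output sum: 10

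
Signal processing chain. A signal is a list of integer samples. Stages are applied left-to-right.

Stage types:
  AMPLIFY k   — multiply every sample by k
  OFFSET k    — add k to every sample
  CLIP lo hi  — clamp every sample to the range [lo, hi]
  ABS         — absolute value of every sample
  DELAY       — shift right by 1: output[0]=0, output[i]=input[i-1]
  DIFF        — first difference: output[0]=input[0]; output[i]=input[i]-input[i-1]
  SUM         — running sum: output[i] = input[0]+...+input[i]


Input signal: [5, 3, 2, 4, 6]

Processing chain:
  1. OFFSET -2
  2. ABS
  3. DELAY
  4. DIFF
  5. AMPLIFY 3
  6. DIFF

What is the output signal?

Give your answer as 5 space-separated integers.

Answer: 0 9 -15 3 9

Derivation:
Input: [5, 3, 2, 4, 6]
Stage 1 (OFFSET -2): 5+-2=3, 3+-2=1, 2+-2=0, 4+-2=2, 6+-2=4 -> [3, 1, 0, 2, 4]
Stage 2 (ABS): |3|=3, |1|=1, |0|=0, |2|=2, |4|=4 -> [3, 1, 0, 2, 4]
Stage 3 (DELAY): [0, 3, 1, 0, 2] = [0, 3, 1, 0, 2] -> [0, 3, 1, 0, 2]
Stage 4 (DIFF): s[0]=0, 3-0=3, 1-3=-2, 0-1=-1, 2-0=2 -> [0, 3, -2, -1, 2]
Stage 5 (AMPLIFY 3): 0*3=0, 3*3=9, -2*3=-6, -1*3=-3, 2*3=6 -> [0, 9, -6, -3, 6]
Stage 6 (DIFF): s[0]=0, 9-0=9, -6-9=-15, -3--6=3, 6--3=9 -> [0, 9, -15, 3, 9]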